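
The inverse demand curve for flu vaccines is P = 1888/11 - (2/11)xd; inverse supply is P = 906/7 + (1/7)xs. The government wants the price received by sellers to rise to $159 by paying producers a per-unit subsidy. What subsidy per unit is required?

Required subsidy s = $25 per unit

At a seller price of 159, quantity supplied is -906 + 7·159 = 207.
Buyers absorb 207 only when they pay Pb = 1888/11 − (2/11)·207 = 134.
s = Ps − Pb = 159 − 134 = 25.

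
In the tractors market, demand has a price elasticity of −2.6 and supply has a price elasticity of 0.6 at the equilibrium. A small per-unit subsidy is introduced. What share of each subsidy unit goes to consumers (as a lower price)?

Consumer share = 0.1875

For a small subsidy around the equilibrium, the benefit split depends on the relative slopes, which at a point are proportional to the elasticities.
Buyer share = εs/(εs + |εd|) = 0.6/(0.6 + 2.6) = 0.1875; seller share = |εd|/(εs + |εd|) = 0.8125.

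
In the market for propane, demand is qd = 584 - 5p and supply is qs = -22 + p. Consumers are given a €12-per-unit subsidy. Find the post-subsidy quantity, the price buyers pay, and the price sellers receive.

q' = 89; buyers pay €99; sellers receive €111

Pre-subsidy: 584 - 5p = -22 + p gives p* = 101, q* = 79.
With the rebate, buyers effectively pay pb = ps − 12, where ps is the price sellers receive.
Demand in terms of ps becomes qd = 584 − 5(ps − 12) = 644 - 5ps. Setting this equal to supply: 644 - 5ps = -22 + ps, so ps = 111.
Buyers pay pb = 111 − 12 = 99; q' = -22 + 1·111 = 89.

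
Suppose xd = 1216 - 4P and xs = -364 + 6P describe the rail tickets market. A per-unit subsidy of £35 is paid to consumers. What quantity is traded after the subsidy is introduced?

x' = 668

Pre-subsidy: 1216 - 4P = -364 + 6P gives P* = 158, x* = 584.
With the rebate, buyers effectively pay Pb = Ps − 35, where Ps is the price sellers receive.
Demand in terms of Ps becomes xd = 1216 − 4(Ps − 35) = 1356 - 4Ps. Setting this equal to supply: 1356 - 4Ps = -364 + 6Ps, so Ps = 172.
Buyers pay Pb = 172 − 35 = 137; x' = -364 + 6·172 = 668.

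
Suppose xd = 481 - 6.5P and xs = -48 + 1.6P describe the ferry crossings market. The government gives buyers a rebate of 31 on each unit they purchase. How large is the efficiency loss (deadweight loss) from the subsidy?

Deadweight loss = 49972/81

Pre-subsidy: 481 - 6.5P = -48 + 1.6P gives P* = 5290/81, x* = 4576/81.
With the rebate, buyers effectively pay Pb = Ps − 31, where Ps is the price sellers receive.
Demand in terms of Ps becomes xd = 481 − 6.5(Ps − 31) = 682.5 - 6.5Ps. Setting this equal to supply: 682.5 - 6.5Ps = -48 + 1.6Ps, so Ps = 2435/27.
Buyers pay Pb = 2435/27 − 31 = 1598/27; x' = -48 + 1.6·(2435/27) = 2600/27.
The subsidy expands output by 2600/27 − 4576/81 = 3224/81 past the efficient level; on those units the gap between marginal cost and willingness to pay runs from 0 up to 31.
DWL = ½ × 31 × 3224/81 = 49972/81.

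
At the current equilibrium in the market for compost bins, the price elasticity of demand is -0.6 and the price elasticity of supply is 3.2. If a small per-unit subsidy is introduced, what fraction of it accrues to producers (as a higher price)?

For a small subsidy around the equilibrium, the benefit split depends on the relative slopes, which at a point are proportional to the elasticities.
Buyer share = εs/(εs + |εd|) = 3.2/(3.2 + 0.6) = 16/19; seller share = |εd|/(εs + |εd|) = 3/19.
So producers capture 3/19 of the subsidy.

Producer share = 3/19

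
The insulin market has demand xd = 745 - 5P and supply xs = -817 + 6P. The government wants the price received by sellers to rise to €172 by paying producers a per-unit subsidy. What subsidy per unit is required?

At a seller price of 172, quantity supplied is -817 + 6·172 = 215.
Buyers absorb 215 only when they pay Pb with 745 − 5·Pb = 215, i.e. Pb = 106.
s = Ps − Pb = 172 − 106 = 66.

Required subsidy s = €66 per unit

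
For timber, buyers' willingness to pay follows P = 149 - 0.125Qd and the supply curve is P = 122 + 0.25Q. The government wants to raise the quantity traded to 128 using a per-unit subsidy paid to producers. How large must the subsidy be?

Required subsidy s = 21 per unit

At Q = 128, from the demand curve buyers pay Pb = 149 − 0.125·128 = 133; from the supply curve sellers need Ps = 122 + 0.25·128 = 154.
The subsidy must fill the gap: s = Ps − Pb = 154 − 133 = 21.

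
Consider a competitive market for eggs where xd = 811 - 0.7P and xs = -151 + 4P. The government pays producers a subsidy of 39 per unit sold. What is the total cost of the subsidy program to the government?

Pre-subsidy: 811 - 0.7P = -151 + 4P gives P* = 9620/47, x* = 31383/47.
With the subsidy, sellers receive Ps = Pb + 39 for each unit, where Pb is the price buyers pay.
Supply in terms of Pb becomes xs = -151 + 4(Pb + 39) = 5 + 4Pb. Setting this equal to demand: 811 - 0.7Pb = 5 + 4Pb, so Pb = 8060/47.
Sellers receive Ps = 8060/47 + 39 = 9893/47; x' = 811 − 0.7·(8060/47) = 32475/47.
Government outlay = subsidy × quantity = 39 × 32475/47 = 1266525/47.

Government cost = 1266525/47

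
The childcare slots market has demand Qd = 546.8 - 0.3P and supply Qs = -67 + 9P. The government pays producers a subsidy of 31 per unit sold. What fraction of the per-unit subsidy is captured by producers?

Pre-subsidy: 546.8 - 0.3P = -67 + 9P gives P* = 66, Q* = 527.
With the subsidy, sellers receive Ps = Pb + 31 for each unit, where Pb is the price buyers pay.
Supply in terms of Pb becomes Qs = -67 + 9(Pb + 31) = 212 + 9Pb. Setting this equal to demand: 546.8 - 0.3Pb = 212 + 9Pb, so Pb = 36.
Sellers receive Ps = 36 + 31 = 67; Q' = 546.8 − 0.3·36 = 536.
Buyers' price falls by P* − Pb = 66 − 36 = 30; sellers' price rises by Ps − P* = 67 − 66 = 1.
So producers capture 1/31 = 1/31 of each unit of subsidy.

Producer share = 1/31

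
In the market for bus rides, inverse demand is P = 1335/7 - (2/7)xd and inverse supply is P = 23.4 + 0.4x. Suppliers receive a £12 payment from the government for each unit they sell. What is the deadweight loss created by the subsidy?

Pre-subsidy: 1335/7 - (2/7)x = 23.4 + 0.4x gives x* = 244 and P* = 121.
With the subsidy, sellers receive Ps = Pb + 12 for each unit, where Pb is the price buyers pay.
On the curves, Pb = 1335/7 - (2/7)x and Ps = 23.4 + 0.4x; the wedge Ps − Pb = 12 gives 23.4 + 0.4x − (1335/7 - (2/7)x) = 12, so x' = 261.5.
Then Pb = 1335/7 − (2/7)·261.5 = 116 and Ps = 23.4 + 0.4·261.5 = 128.
The subsidy expands output by 261.5 − 244 = 17.5 past the efficient level; on those units the gap between marginal cost and willingness to pay runs from 0 up to 12.
DWL = ½ × 12 × 17.5 = 105.

Deadweight loss = £105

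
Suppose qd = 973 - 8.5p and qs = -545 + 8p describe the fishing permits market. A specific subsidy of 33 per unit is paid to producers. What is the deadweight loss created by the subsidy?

Deadweight loss = 2244

Pre-subsidy: 973 - 8.5p = -545 + 8p gives p* = 92, q* = 191.
With the subsidy, sellers receive ps = pb + 33 for each unit, where pb is the price buyers pay.
Supply in terms of pb becomes qs = -545 + 8(pb + 33) = -281 + 8pb. Setting this equal to demand: 973 - 8.5pb = -281 + 8pb, so pb = 76.
Sellers receive ps = 76 + 33 = 109; q' = 973 − 8.5·76 = 327.
The subsidy expands output by 327 − 191 = 136 past the efficient level; on those units the gap between marginal cost and willingness to pay runs from 0 up to 33.
DWL = ½ × 33 × 136 = 2244.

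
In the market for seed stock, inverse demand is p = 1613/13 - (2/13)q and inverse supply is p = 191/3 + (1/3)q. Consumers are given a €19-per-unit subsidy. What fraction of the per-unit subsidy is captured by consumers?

Pre-subsidy: 1613/13 - (2/13)q = 191/3 + (1/3)q gives q* = 124 and p* = 105.
With the rebate, buyers effectively pay pb = ps − 19, where ps is the price sellers receive.
On the curves, pb = 1613/13 - (2/13)q and ps = 191/3 + (1/3)q; the wedge ps − pb = 19 gives 191/3 + (1/3)q − (1613/13 - (2/13)q) = 19, so q' = 163.
Then pb = 1613/13 − (2/13)·163 = 99 and ps = 191/3 + (1/3)·163 = 118.
Buyers' price falls by p* − pb = 105 − 99 = 6; sellers' price rises by ps − p* = 118 − 105 = 13.
So consumers capture 6/19 = 6/19 of each unit of subsidy.

Consumer share = 6/19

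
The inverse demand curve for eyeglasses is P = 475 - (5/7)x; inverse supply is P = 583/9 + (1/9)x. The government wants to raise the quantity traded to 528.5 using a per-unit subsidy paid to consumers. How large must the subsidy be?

At x = 528.5, from the demand curve buyers pay Pb = 475 − (5/7)·528.5 = 97.5; from the supply curve sellers need Ps = 583/9 + (1/9)·528.5 = 123.5.
The subsidy must fill the gap: s = Ps − Pb = 123.5 − 97.5 = 26.

Required subsidy s = 26 per unit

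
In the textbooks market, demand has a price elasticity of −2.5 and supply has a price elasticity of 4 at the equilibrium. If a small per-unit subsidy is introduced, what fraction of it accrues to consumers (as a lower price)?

For a small subsidy around the equilibrium, the benefit split depends on the relative slopes, which at a point are proportional to the elasticities.
Buyer share = εs/(εs + |εd|) = 4/(4 + 2.5) = 8/13; seller share = |εd|/(εs + |εd|) = 5/13.

Consumer share = 8/13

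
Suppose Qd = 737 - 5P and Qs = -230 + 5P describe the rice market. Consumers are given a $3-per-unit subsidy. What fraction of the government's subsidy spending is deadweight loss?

DWL / government spending = 5/348

Pre-subsidy: 737 - 5P = -230 + 5P gives P* = 96.7, Q* = 253.5.
With the rebate, buyers effectively pay Pb = Ps − 3, where Ps is the price sellers receive.
Demand in terms of Ps becomes Qd = 737 − 5(Ps − 3) = 752 - 5Ps. Setting this equal to supply: 752 - 5Ps = -230 + 5Ps, so Ps = 98.2.
Buyers pay Pb = 98.2 − 3 = 95.2; Q' = -230 + 5·98.2 = 261.
ΔCS = ½(253.5 + 261)(96.7 − 95.2) = 385.875; ΔPS = ½(253.5 + 261)(98.2 − 96.7) = 385.875.
Government spending = 3 × 261 = 783.
DWL = ½ × 3 × (261 − 253.5) = 11.25; fraction = 11.25 / 783 = 5/348.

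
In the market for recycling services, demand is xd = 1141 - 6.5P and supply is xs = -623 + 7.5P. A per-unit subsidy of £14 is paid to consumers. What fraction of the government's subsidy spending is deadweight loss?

Pre-subsidy: 1141 - 6.5P = -623 + 7.5P gives P* = 126, x* = 322.
With the rebate, buyers effectively pay Pb = Ps − 14, where Ps is the price sellers receive.
Demand in terms of Ps becomes xd = 1141 − 6.5(Ps − 14) = 1232 - 6.5Ps. Setting this equal to supply: 1232 - 6.5Ps = -623 + 7.5Ps, so Ps = 132.5.
Buyers pay Pb = 132.5 − 14 = 118.5; x' = -623 + 7.5·132.5 = 370.75.
ΔCS = ½(322 + 370.75)(126 − 118.5) = 2597.8125; ΔPS = ½(322 + 370.75)(132.5 − 126) = 2251.4375.
Government spending = 14 × 370.75 = 5190.5.
DWL = ½ × 14 × (370.75 − 322) = 341.25; fraction = 341.25 / 5190.5 = 195/2966.

DWL / government spending = 195/2966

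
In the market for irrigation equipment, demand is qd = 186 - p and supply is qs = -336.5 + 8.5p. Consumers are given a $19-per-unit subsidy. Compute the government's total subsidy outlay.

Pre-subsidy: 186 - p = -336.5 + 8.5p gives p* = 55, q* = 131.
With the rebate, buyers effectively pay pb = ps − 19, where ps is the price sellers receive.
Demand in terms of ps becomes qd = 186 − 1(ps − 19) = 205 - ps. Setting this equal to supply: 205 - ps = -336.5 + 8.5ps, so ps = 57.
Buyers pay pb = 57 − 19 = 38; q' = -336.5 + 8.5·57 = 148.
Government outlay = subsidy × quantity = 19 × 148 = 2812.

Government cost = $2812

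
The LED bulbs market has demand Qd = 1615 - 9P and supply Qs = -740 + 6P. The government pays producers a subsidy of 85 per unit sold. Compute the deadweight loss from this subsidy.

Deadweight loss = 13005

Pre-subsidy: 1615 - 9P = -740 + 6P gives P* = 157, Q* = 202.
With the subsidy, sellers receive Ps = Pb + 85 for each unit, where Pb is the price buyers pay.
Supply in terms of Pb becomes Qs = -740 + 6(Pb + 85) = -230 + 6Pb. Setting this equal to demand: 1615 - 9Pb = -230 + 6Pb, so Pb = 123.
Sellers receive Ps = 123 + 85 = 208; Q' = 1615 − 9·123 = 508.
The subsidy expands output by 508 − 202 = 306 past the efficient level; on those units the gap between marginal cost and willingness to pay runs from 0 up to 85.
DWL = ½ × 85 × 306 = 13005.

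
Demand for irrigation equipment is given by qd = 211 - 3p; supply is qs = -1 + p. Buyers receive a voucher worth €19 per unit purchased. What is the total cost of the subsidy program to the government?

Pre-subsidy: 211 - 3p = -1 + p gives p* = 53, q* = 52.
With the rebate, buyers effectively pay pb = ps − 19, where ps is the price sellers receive.
Demand in terms of ps becomes qd = 211 − 3(ps − 19) = 268 - 3ps. Setting this equal to supply: 268 - 3ps = -1 + ps, so ps = 67.25.
Buyers pay pb = 67.25 − 19 = 48.25; q' = -1 + 1·67.25 = 66.25.
Government outlay = subsidy × quantity = 19 × 66.25 = 1258.75.

Government cost = €1258.75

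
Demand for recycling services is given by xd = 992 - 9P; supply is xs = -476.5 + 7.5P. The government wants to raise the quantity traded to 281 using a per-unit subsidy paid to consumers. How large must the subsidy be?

Required subsidy s = 22 per unit

At x = 281, invert demand for the buyer price: Pb = (992 − 281)/9 = 79; invert supply for the seller price: Ps = (281 − (-476.5))/7.5 = 101.
The subsidy must fill the gap: s = Ps − Pb = 101 − 79 = 22.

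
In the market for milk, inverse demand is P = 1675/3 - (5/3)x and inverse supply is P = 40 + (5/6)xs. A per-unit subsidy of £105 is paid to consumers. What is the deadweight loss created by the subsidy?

Deadweight loss = £2205

Pre-subsidy: 1675/3 - (5/3)x = 40 + (5/6)x gives x* = 622/3 and P* = 1915/9.
With the rebate, buyers effectively pay Pb = Ps − 105, where Ps is the price sellers receive.
On the curves, Pb = 1675/3 - (5/3)x and Ps = 40 + (5/6)x; the wedge Ps − Pb = 105 gives 40 + (5/6)x − (1675/3 - (5/3)x) = 105, so x' = 748/3.
Then Pb = 1675/3 − (5/3)·(748/3) = 1285/9 and Ps = 40 + (5/6)·(748/3) = 2230/9.
The subsidy expands output by 748/3 − 622/3 = 42 past the efficient level; on those units the gap between marginal cost and willingness to pay runs from 0 up to 105.
DWL = ½ × 105 × 42 = 2205.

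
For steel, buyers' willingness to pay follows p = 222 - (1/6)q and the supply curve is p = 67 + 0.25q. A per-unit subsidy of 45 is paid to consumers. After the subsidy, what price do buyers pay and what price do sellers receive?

Pre-subsidy: 222 - (1/6)q = 67 + 0.25q gives q* = 372 and p* = 160.
With the rebate, buyers effectively pay pb = ps − 45, where ps is the price sellers receive.
On the curves, pb = 222 - (1/6)q and ps = 67 + 0.25q; the wedge ps − pb = 45 gives 67 + 0.25q − (222 - (1/6)q) = 45, so q' = 480.
Then pb = 222 − (1/6)·480 = 142 and ps = 67 + 0.25·480 = 187.

Buyers pay 142; sellers receive 187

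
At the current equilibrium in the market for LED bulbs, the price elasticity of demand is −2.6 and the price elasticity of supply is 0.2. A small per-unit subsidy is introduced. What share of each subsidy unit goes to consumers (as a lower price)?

For a small subsidy around the equilibrium, the benefit split depends on the relative slopes, which at a point are proportional to the elasticities.
Buyer share = εs/(εs + |εd|) = 0.2/(0.2 + 2.6) = 1/14; seller share = |εd|/(εs + |εd|) = 13/14.

Consumer share = 1/14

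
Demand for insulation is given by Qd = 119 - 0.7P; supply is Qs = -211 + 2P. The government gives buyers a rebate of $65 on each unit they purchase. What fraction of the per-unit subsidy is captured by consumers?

Consumer share = 20/27

Pre-subsidy: 119 - 0.7P = -211 + 2P gives P* = 1100/9, Q* = 301/9.
With the rebate, buyers effectively pay Pb = Ps − 65, where Ps is the price sellers receive.
Demand in terms of Ps becomes Qd = 119 − 0.7(Ps − 65) = 164.5 - 0.7Ps. Setting this equal to supply: 164.5 - 0.7Ps = -211 + 2Ps, so Ps = 3755/27.
Buyers pay Pb = 3755/27 − 65 = 2000/27; Q' = -211 + 2·(3755/27) = 1813/27.
Buyers' price falls by P* − Pb = 1100/9 − 2000/27 = 1300/27; sellers' price rises by Ps − P* = 3755/27 − 1100/9 = 455/27.
So consumers capture (1300/27)/65 = 20/27 of each unit of subsidy.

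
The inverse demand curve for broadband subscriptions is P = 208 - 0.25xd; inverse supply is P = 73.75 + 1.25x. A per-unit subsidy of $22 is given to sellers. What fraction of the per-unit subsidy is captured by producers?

Producer share = 5/6

Pre-subsidy: 208 - 0.25x = 73.75 + 1.25x gives x* = 89.5 and P* = 185.625.
With the subsidy, sellers receive Ps = Pb + 22 for each unit, where Pb is the price buyers pay.
On the curves, Pb = 208 - 0.25x and Ps = 73.75 + 1.25x; the wedge Ps − Pb = 22 gives 73.75 + 1.25x − (208 - 0.25x) = 22, so x' = 625/6.
Then Pb = 208 − 0.25·(625/6) = 4367/24 and Ps = 73.75 + 1.25·(625/6) = 4895/24.
Buyers' price falls by P* − Pb = 185.625 − 4367/24 = 11/3; sellers' price rises by Ps − P* = 4895/24 − 185.625 = 55/3.
So producers capture (55/3)/22 = 5/6 of each unit of subsidy.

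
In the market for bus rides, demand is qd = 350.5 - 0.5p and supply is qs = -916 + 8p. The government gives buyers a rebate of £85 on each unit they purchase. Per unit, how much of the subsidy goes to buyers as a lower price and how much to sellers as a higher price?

Pre-subsidy: 350.5 - 0.5p = -916 + 8p gives p* = 149, q* = 276.
With the rebate, buyers effectively pay pb = ps − 85, where ps is the price sellers receive.
Demand in terms of ps becomes qd = 350.5 − 0.5(ps − 85) = 393 - 0.5ps. Setting this equal to supply: 393 - 0.5ps = -916 + 8ps, so ps = 154.
Buyers pay pb = 154 − 85 = 69; q' = -916 + 8·154 = 316.
Buyers' price falls by p* − pb = 149 − 69 = 80; sellers' price rises by ps − p* = 154 − 149 = 5.

Buyers gain £80 per unit; sellers gain £5 per unit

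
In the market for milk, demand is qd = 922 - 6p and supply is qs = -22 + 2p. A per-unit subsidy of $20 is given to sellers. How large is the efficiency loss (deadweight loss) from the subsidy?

Pre-subsidy: 922 - 6p = -22 + 2p gives p* = 118, q* = 214.
With the subsidy, sellers receive ps = pb + 20 for each unit, where pb is the price buyers pay.
Supply in terms of pb becomes qs = -22 + 2(pb + 20) = 18 + 2pb. Setting this equal to demand: 922 - 6pb = 18 + 2pb, so pb = 113.
Sellers receive ps = 113 + 20 = 133; q' = 922 − 6·113 = 244.
The subsidy expands output by 244 − 214 = 30 past the efficient level; on those units the gap between marginal cost and willingness to pay runs from 0 up to 20.
DWL = ½ × 20 × 30 = 300.

Deadweight loss = $300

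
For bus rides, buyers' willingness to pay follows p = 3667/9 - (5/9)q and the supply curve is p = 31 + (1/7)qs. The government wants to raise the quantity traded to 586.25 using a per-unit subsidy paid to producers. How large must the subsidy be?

At q = 586.25, from the demand curve buyers pay pb = 3667/9 − (5/9)·586.25 = 81.75; from the supply curve sellers need ps = 31 + (1/7)·586.25 = 114.75.
The subsidy must fill the gap: s = ps − pb = 114.75 − 81.75 = 33.

Required subsidy s = 33 per unit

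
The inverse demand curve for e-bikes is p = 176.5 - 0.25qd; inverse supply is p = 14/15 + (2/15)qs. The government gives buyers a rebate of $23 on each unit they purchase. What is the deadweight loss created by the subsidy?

Deadweight loss = $690

Pre-subsidy: 176.5 - 0.25q = 14/15 + (2/15)q gives q* = 458 and p* = 62.
With the rebate, buyers effectively pay pb = ps − 23, where ps is the price sellers receive.
On the curves, pb = 176.5 - 0.25q and ps = 14/15 + (2/15)q; the wedge ps − pb = 23 gives 14/15 + (2/15)q − (176.5 - 0.25q) = 23, so q' = 518.
Then pb = 176.5 − 0.25·518 = 47 and ps = 14/15 + (2/15)·518 = 70.
The subsidy expands output by 518 − 458 = 60 past the efficient level; on those units the gap between marginal cost and willingness to pay runs from 0 up to 23.
DWL = ½ × 23 × 60 = 690.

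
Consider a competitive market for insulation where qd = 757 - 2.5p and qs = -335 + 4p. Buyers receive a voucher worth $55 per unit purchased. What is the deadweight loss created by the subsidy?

Pre-subsidy: 757 - 2.5p = -335 + 4p gives p* = 168, q* = 337.
With the rebate, buyers effectively pay pb = ps − 55, where ps is the price sellers receive.
Demand in terms of ps becomes qd = 757 − 2.5(ps − 55) = 894.5 - 2.5ps. Setting this equal to supply: 894.5 - 2.5ps = -335 + 4ps, so ps = 2459/13.
Buyers pay pb = 2459/13 − 55 = 1744/13; q' = -335 + 4·(2459/13) = 5481/13.
The subsidy expands output by 5481/13 − 337 = 1100/13 past the efficient level; on those units the gap between marginal cost and willingness to pay runs from 0 up to 55.
DWL = ½ × 55 × 1100/13 = 30250/13.

Deadweight loss = 30250/13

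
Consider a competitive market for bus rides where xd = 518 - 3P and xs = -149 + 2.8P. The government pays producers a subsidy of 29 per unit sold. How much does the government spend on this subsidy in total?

Pre-subsidy: 518 - 3P = -149 + 2.8P gives P* = 115, x* = 173.
With the subsidy, sellers receive Ps = Pb + 29 for each unit, where Pb is the price buyers pay.
Supply in terms of Pb becomes xs = -149 + 2.8(Pb + 29) = -67.8 + 2.8Pb. Setting this equal to demand: 518 - 3Pb = -67.8 + 2.8Pb, so Pb = 101.
Sellers receive Ps = 101 + 29 = 130; x' = 518 − 3·101 = 215.
Government outlay = subsidy × quantity = 29 × 215 = 6235.

Government cost = 6235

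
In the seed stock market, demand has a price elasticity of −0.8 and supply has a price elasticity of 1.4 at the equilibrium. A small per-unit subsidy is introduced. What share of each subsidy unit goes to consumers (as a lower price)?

Consumer share = 7/11

For a small subsidy around the equilibrium, the benefit split depends on the relative slopes, which at a point are proportional to the elasticities.
Buyer share = εs/(εs + |εd|) = 1.4/(1.4 + 0.8) = 7/11; seller share = |εd|/(εs + |εd|) = 4/11.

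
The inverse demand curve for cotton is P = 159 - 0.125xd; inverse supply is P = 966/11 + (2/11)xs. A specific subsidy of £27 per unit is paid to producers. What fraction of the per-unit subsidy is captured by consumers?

Pre-subsidy: 159 - 0.125x = 966/11 + (2/11)x gives x* = 232 and P* = 130.
With the subsidy, sellers receive Ps = Pb + 27 for each unit, where Pb is the price buyers pay.
On the curves, Pb = 159 - 0.125x and Ps = 966/11 + (2/11)x; the wedge Ps − Pb = 27 gives 966/11 + (2/11)x − (159 - 0.125x) = 27, so x' = 320.
Then Pb = 159 − 0.125·320 = 119 and Ps = 966/11 + (2/11)·320 = 146.
Buyers' price falls by P* − Pb = 130 − 119 = 11; sellers' price rises by Ps − P* = 146 − 130 = 16.
So consumers capture 11/27 = 11/27 of each unit of subsidy.

Consumer share = 11/27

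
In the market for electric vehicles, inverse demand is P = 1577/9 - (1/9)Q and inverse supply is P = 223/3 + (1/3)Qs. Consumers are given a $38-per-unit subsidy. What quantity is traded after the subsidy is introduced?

Pre-subsidy: 1577/9 - (1/9)Q = 223/3 + (1/3)Q gives Q* = 227 and P* = 150.
With the rebate, buyers effectively pay Pb = Ps − 38, where Ps is the price sellers receive.
On the curves, Pb = 1577/9 - (1/9)Q and Ps = 223/3 + (1/3)Q; the wedge Ps − Pb = 38 gives 223/3 + (1/3)Q − (1577/9 - (1/9)Q) = 38, so Q' = 312.5.
Then Pb = 1577/9 − (1/9)·312.5 = 140.5 and Ps = 223/3 + (1/3)·312.5 = 178.5.

Q' = 312.5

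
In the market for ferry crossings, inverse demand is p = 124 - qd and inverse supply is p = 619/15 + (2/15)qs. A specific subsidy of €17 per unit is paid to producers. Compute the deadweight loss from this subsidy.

Pre-subsidy: 124 - q = 619/15 + (2/15)q gives q* = 73 and p* = 51.
With the subsidy, sellers receive ps = pb + 17 for each unit, where pb is the price buyers pay.
On the curves, pb = 124 - q and ps = 619/15 + (2/15)q; the wedge ps − pb = 17 gives 619/15 + (2/15)q − (124 - q) = 17, so q' = 88.
Then pb = 124 − 1·88 = 36 and ps = 619/15 + (2/15)·88 = 53.
The subsidy expands output by 88 − 73 = 15 past the efficient level; on those units the gap between marginal cost and willingness to pay runs from 0 up to 17.
DWL = ½ × 17 × 15 = 127.5.

Deadweight loss = €127.5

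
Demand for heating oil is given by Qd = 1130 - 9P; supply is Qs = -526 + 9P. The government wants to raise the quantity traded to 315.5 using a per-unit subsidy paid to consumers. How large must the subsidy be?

Required subsidy s = 3 per unit

At Q = 315.5, invert demand for the buyer price: Pb = (1130 − 315.5)/9 = 90.5; invert supply for the seller price: Ps = (315.5 − (-526))/9 = 93.5.
The subsidy must fill the gap: s = Ps − Pb = 93.5 − 90.5 = 3.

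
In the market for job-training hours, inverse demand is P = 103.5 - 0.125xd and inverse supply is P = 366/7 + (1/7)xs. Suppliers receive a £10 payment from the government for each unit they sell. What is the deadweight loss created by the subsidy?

Deadweight loss = 560/3

Pre-subsidy: 103.5 - 0.125x = 366/7 + (1/7)x gives x* = 191.2 and P* = 79.6.
With the subsidy, sellers receive Ps = Pb + 10 for each unit, where Pb is the price buyers pay.
On the curves, Pb = 103.5 - 0.125x and Ps = 366/7 + (1/7)x; the wedge Ps − Pb = 10 gives 366/7 + (1/7)x − (103.5 - 0.125x) = 10, so x' = 3428/15.
Then Pb = 103.5 − 0.125·(3428/15) = 1124/15 and Ps = 366/7 + (1/7)·(3428/15) = 1274/15.
The subsidy expands output by 3428/15 − 191.2 = 112/3 past the efficient level; on those units the gap between marginal cost and willingness to pay runs from 0 up to 10.
DWL = ½ × 10 × 112/3 = 560/3.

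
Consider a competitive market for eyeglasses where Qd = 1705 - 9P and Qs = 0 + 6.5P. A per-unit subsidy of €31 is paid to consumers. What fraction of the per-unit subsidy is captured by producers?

Pre-subsidy: 1705 - 9P = 0 + 6.5P gives P* = 110, Q* = 715.
With the rebate, buyers effectively pay Pb = Ps − 31, where Ps is the price sellers receive.
Demand in terms of Ps becomes Qd = 1705 − 9(Ps − 31) = 1984 - 9Ps. Setting this equal to supply: 1984 - 9Ps = 0 + 6.5Ps, so Ps = 128.
Buyers pay Pb = 128 − 31 = 97; Q' = 0 + 6.5·128 = 832.
Buyers' price falls by P* − Pb = 110 − 97 = 13; sellers' price rises by Ps − P* = 128 − 110 = 18.
So producers capture 18/31 = 18/31 of each unit of subsidy.

Producer share = 18/31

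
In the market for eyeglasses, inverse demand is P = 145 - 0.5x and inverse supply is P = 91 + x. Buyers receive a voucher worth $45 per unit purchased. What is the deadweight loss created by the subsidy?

Pre-subsidy: 145 - 0.5x = 91 + x gives x* = 36 and P* = 127.
With the rebate, buyers effectively pay Pb = Ps − 45, where Ps is the price sellers receive.
On the curves, Pb = 145 - 0.5x and Ps = 91 + x; the wedge Ps − Pb = 45 gives 91 + x − (145 - 0.5x) = 45, so x' = 66.
Then Pb = 145 − 0.5·66 = 112 and Ps = 91 + 1·66 = 157.
The subsidy expands output by 66 − 36 = 30 past the efficient level; on those units the gap between marginal cost and willingness to pay runs from 0 up to 45.
DWL = ½ × 45 × 30 = 675.

Deadweight loss = $675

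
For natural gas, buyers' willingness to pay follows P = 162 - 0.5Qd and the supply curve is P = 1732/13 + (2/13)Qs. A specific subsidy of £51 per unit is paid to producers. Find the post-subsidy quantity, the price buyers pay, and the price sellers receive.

Q' = 122; buyers pay £101; sellers receive £152

Pre-subsidy: 162 - 0.5Q = 1732/13 + (2/13)Q gives Q* = 44 and P* = 140.
With the subsidy, sellers receive Ps = Pb + 51 for each unit, where Pb is the price buyers pay.
On the curves, Pb = 162 - 0.5Q and Ps = 1732/13 + (2/13)Q; the wedge Ps − Pb = 51 gives 1732/13 + (2/13)Q − (162 - 0.5Q) = 51, so Q' = 122.
Then Pb = 162 − 0.5·122 = 101 and Ps = 1732/13 + (2/13)·122 = 152.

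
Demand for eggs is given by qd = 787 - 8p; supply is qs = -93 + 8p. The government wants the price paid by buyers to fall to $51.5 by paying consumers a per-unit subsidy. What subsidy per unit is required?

Required subsidy s = $7 per unit

At a buyer price of 51.5, quantity demanded is 787 − 8·51.5 = 375.
Sellers supply 375 only when they receive ps with -93 + 8·ps = 375, i.e. ps = 58.5.
s = ps − pb = 58.5 − 51.5 = 7.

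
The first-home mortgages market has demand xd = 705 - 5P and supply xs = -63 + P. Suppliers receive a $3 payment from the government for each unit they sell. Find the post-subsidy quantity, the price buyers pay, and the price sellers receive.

x' = 67.5; buyers pay $127.5; sellers receive $130.5

Pre-subsidy: 705 - 5P = -63 + P gives P* = 128, x* = 65.
With the subsidy, sellers receive Ps = Pb + 3 for each unit, where Pb is the price buyers pay.
Supply in terms of Pb becomes xs = -63 + 1(Pb + 3) = -60 + Pb. Setting this equal to demand: 705 - 5Pb = -60 + Pb, so Pb = 127.5.
Sellers receive Ps = 127.5 + 3 = 130.5; x' = 705 − 5·127.5 = 67.5.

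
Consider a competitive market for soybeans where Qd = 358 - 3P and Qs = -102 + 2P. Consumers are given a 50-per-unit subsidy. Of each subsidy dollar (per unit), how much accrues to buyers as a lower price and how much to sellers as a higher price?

Pre-subsidy: 358 - 3P = -102 + 2P gives P* = 92, Q* = 82.
With the rebate, buyers effectively pay Pb = Ps − 50, where Ps is the price sellers receive.
Demand in terms of Ps becomes Qd = 358 − 3(Ps − 50) = 508 - 3Ps. Setting this equal to supply: 508 - 3Ps = -102 + 2Ps, so Ps = 122.
Buyers pay Pb = 122 − 50 = 72; Q' = -102 + 2·122 = 142.
Buyers' price falls by P* − Pb = 92 − 72 = 20; sellers' price rises by Ps − P* = 122 − 92 = 30.

Buyers gain 20 per unit; sellers gain 30 per unit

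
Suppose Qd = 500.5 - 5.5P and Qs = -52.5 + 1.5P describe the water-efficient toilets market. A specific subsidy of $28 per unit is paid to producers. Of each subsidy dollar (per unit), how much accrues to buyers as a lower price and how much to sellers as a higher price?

Buyers gain $6 per unit; sellers gain $22 per unit

Pre-subsidy: 500.5 - 5.5P = -52.5 + 1.5P gives P* = 79, Q* = 66.
With the subsidy, sellers receive Ps = Pb + 28 for each unit, where Pb is the price buyers pay.
Supply in terms of Pb becomes Qs = -52.5 + 1.5(Pb + 28) = -10.5 + 1.5Pb. Setting this equal to demand: 500.5 - 5.5Pb = -10.5 + 1.5Pb, so Pb = 73.
Sellers receive Ps = 73 + 28 = 101; Q' = 500.5 − 5.5·73 = 99.
Buyers' price falls by P* − Pb = 79 − 73 = 6; sellers' price rises by Ps − P* = 101 − 79 = 22.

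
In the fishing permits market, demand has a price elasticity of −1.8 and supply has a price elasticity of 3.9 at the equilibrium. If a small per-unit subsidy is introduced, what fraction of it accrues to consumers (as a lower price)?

For a small subsidy around the equilibrium, the benefit split depends on the relative slopes, which at a point are proportional to the elasticities.
Buyer share = εs/(εs + |εd|) = 3.9/(3.9 + 1.8) = 13/19; seller share = |εd|/(εs + |εd|) = 6/19.

Consumer share = 13/19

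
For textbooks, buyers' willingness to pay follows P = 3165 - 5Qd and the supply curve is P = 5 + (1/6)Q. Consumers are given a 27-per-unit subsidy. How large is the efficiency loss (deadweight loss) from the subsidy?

Pre-subsidy: 3165 - 5Q = 5 + (1/6)Q gives Q* = 18960/31 and P* = 3315/31.
With the rebate, buyers effectively pay Pb = Ps − 27, where Ps is the price sellers receive.
On the curves, Pb = 3165 - 5Q and Ps = 5 + (1/6)Q; the wedge Ps − Pb = 27 gives 5 + (1/6)Q − (3165 - 5Q) = 27, so Q' = 19122/31.
Then Pb = 3165 − 5·(19122/31) = 2505/31 and Ps = 5 + (1/6)·(19122/31) = 3342/31.
The subsidy expands output by 19122/31 − 18960/31 = 162/31 past the efficient level; on those units the gap between marginal cost and willingness to pay runs from 0 up to 27.
DWL = ½ × 27 × 162/31 = 2187/31.

Deadweight loss = 2187/31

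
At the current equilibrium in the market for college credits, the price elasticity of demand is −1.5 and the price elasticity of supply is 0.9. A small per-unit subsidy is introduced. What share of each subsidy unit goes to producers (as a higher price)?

For a small subsidy around the equilibrium, the benefit split depends on the relative slopes, which at a point are proportional to the elasticities.
Buyer share = εs/(εs + |εd|) = 0.9/(0.9 + 1.5) = 0.375; seller share = |εd|/(εs + |εd|) = 0.625.
So producers capture 0.625 of the subsidy.

Producer share = 0.625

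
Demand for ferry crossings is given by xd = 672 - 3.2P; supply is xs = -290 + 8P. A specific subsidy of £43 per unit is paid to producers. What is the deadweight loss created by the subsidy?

Deadweight loss = 14792/7

Pre-subsidy: 672 - 3.2P = -290 + 8P gives P* = 2405/28, x* = 2780/7.
With the subsidy, sellers receive Ps = Pb + 43 for each unit, where Pb is the price buyers pay.
Supply in terms of Pb becomes xs = -290 + 8(Pb + 43) = 54 + 8Pb. Setting this equal to demand: 672 - 3.2Pb = 54 + 8Pb, so Pb = 1545/28.
Sellers receive Ps = 1545/28 + 43 = 2749/28; x' = 672 − 3.2·(1545/28) = 3468/7.
The subsidy expands output by 3468/7 − 2780/7 = 688/7 past the efficient level; on those units the gap between marginal cost and willingness to pay runs from 0 up to 43.
DWL = ½ × 43 × 688/7 = 14792/7.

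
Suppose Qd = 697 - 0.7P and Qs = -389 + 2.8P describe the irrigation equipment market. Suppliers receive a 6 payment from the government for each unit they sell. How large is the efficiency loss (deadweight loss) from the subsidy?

Pre-subsidy: 697 - 0.7P = -389 + 2.8P gives P* = 2172/7, Q* = 479.8.
With the subsidy, sellers receive Ps = Pb + 6 for each unit, where Pb is the price buyers pay.
Supply in terms of Pb becomes Qs = -389 + 2.8(Pb + 6) = -372.2 + 2.8Pb. Setting this equal to demand: 697 - 0.7Pb = -372.2 + 2.8Pb, so Pb = 10692/35.
Sellers receive Ps = 10692/35 + 6 = 10902/35; Q' = 697 − 0.7·(10692/35) = 483.16.
The subsidy expands output by 483.16 − 479.8 = 3.36 past the efficient level; on those units the gap between marginal cost and willingness to pay runs from 0 up to 6.
DWL = ½ × 6 × 3.36 = 10.08.

Deadweight loss = 10.08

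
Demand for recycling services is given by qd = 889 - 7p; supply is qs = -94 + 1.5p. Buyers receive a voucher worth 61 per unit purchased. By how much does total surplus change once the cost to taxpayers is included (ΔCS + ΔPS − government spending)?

Pre-subsidy: 889 - 7p = -94 + 1.5p gives p* = 1966/17, q* = 1351/17.
With the rebate, buyers effectively pay pb = ps − 61, where ps is the price sellers receive.
Demand in terms of ps becomes qd = 889 − 7(ps − 61) = 1316 - 7ps. Setting this equal to supply: 1316 - 7ps = -94 + 1.5ps, so ps = 2820/17.
Buyers pay pb = 2820/17 − 61 = 1783/17; q' = -94 + 1.5·(2820/17) = 2632/17.
ΔCS = ½(1351/17 + 2632/17)(1966/17 − 1783/17) = 728889/578; ΔPS = ½(1351/17 + 2632/17)(2820/17 − 1966/17) = 1700741/289.
Government spending = 61 × 2632/17 = 160552/17.
Net change = 728889/578 + 1700741/289 − 160552/17 = -78141/34. The loss equals the DWL triangle ½·61·1281/17.

Net change in total surplus = -78141/34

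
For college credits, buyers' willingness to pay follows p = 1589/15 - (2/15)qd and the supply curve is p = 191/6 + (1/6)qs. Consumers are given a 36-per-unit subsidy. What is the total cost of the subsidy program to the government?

Pre-subsidy: 1589/15 - (2/15)q = 191/6 + (1/6)q gives q* = 247 and p* = 73.
With the rebate, buyers effectively pay pb = ps − 36, where ps is the price sellers receive.
On the curves, pb = 1589/15 - (2/15)q and ps = 191/6 + (1/6)q; the wedge ps − pb = 36 gives 191/6 + (1/6)q − (1589/15 - (2/15)q) = 36, so q' = 367.
Then pb = 1589/15 − (2/15)·367 = 57 and ps = 191/6 + (1/6)·367 = 93.
Government outlay = subsidy × quantity = 36 × 367 = 13212.

Government cost = 13212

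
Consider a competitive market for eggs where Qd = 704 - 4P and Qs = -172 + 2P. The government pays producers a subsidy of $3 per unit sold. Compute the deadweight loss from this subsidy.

Deadweight loss = $6

Pre-subsidy: 704 - 4P = -172 + 2P gives P* = 146, Q* = 120.
With the subsidy, sellers receive Ps = Pb + 3 for each unit, where Pb is the price buyers pay.
Supply in terms of Pb becomes Qs = -172 + 2(Pb + 3) = -166 + 2Pb. Setting this equal to demand: 704 - 4Pb = -166 + 2Pb, so Pb = 145.
Sellers receive Ps = 145 + 3 = 148; Q' = 704 − 4·145 = 124.
The subsidy expands output by 124 − 120 = 4 past the efficient level; on those units the gap between marginal cost and willingness to pay runs from 0 up to 3.
DWL = ½ × 3 × 4 = 6.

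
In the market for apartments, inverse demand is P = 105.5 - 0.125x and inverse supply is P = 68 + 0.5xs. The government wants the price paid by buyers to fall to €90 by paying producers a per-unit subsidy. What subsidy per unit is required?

Required subsidy s = €40 per unit

At a buyer price of 90, quantity demanded is 844 − 8·90 = 124.
Sellers supply 124 only when they receive Ps = 68 + 0.5·124 = 130.
s = Ps − Pb = 130 − 90 = 40.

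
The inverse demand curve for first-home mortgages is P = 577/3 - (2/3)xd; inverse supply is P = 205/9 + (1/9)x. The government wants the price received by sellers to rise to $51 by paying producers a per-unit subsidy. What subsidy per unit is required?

At a seller price of 51, quantity supplied is -205 + 9·51 = 254.
Buyers absorb 254 only when they pay Pb = 577/3 − (2/3)·254 = 23.
s = Ps − Pb = 51 − 23 = 28.

Required subsidy s = $28 per unit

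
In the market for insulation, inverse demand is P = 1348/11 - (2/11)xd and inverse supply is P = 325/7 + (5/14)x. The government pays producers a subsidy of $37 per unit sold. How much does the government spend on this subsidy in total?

Pre-subsidy: 1348/11 - (2/11)x = 325/7 + (5/14)x gives x* = 11722/83 and P* = 8040/83.
With the subsidy, sellers receive Ps = Pb + 37 for each unit, where Pb is the price buyers pay.
On the curves, Pb = 1348/11 - (2/11)x and Ps = 325/7 + (5/14)x; the wedge Ps − Pb = 37 gives 325/7 + (5/14)x − (1348/11 - (2/11)x) = 37, so x' = 17420/83.
Then Pb = 1348/11 − (2/11)·(17420/83) = 7004/83 and Ps = 325/7 + (5/14)·(17420/83) = 10075/83.
Government outlay = subsidy × quantity = 37 × 17420/83 = 644540/83.

Government cost = 644540/83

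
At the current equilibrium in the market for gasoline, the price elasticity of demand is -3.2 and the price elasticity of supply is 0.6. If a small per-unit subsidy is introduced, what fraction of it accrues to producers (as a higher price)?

For a small subsidy around the equilibrium, the benefit split depends on the relative slopes, which at a point are proportional to the elasticities.
Buyer share = εs/(εs + |εd|) = 0.6/(0.6 + 3.2) = 3/19; seller share = |εd|/(εs + |εd|) = 16/19.
So producers capture 16/19 of the subsidy.

Producer share = 16/19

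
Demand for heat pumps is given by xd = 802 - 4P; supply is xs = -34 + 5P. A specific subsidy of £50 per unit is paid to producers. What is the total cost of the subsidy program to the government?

Government cost = 243700/9

Pre-subsidy: 802 - 4P = -34 + 5P gives P* = 836/9, x* = 3874/9.
With the subsidy, sellers receive Ps = Pb + 50 for each unit, where Pb is the price buyers pay.
Supply in terms of Pb becomes xs = -34 + 5(Pb + 50) = 216 + 5Pb. Setting this equal to demand: 802 - 4Pb = 216 + 5Pb, so Pb = 586/9.
Sellers receive Ps = 586/9 + 50 = 1036/9; x' = 802 − 4·(586/9) = 4874/9.
Government outlay = subsidy × quantity = 50 × 4874/9 = 243700/9.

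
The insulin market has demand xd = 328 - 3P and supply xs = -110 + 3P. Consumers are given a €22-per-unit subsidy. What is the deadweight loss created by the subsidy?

Pre-subsidy: 328 - 3P = -110 + 3P gives P* = 73, x* = 109.
With the rebate, buyers effectively pay Pb = Ps − 22, where Ps is the price sellers receive.
Demand in terms of Ps becomes xd = 328 − 3(Ps − 22) = 394 - 3Ps. Setting this equal to supply: 394 - 3Ps = -110 + 3Ps, so Ps = 84.
Buyers pay Pb = 84 − 22 = 62; x' = -110 + 3·84 = 142.
The subsidy expands output by 142 − 109 = 33 past the efficient level; on those units the gap between marginal cost and willingness to pay runs from 0 up to 22.
DWL = ½ × 22 × 33 = 363.

Deadweight loss = €363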